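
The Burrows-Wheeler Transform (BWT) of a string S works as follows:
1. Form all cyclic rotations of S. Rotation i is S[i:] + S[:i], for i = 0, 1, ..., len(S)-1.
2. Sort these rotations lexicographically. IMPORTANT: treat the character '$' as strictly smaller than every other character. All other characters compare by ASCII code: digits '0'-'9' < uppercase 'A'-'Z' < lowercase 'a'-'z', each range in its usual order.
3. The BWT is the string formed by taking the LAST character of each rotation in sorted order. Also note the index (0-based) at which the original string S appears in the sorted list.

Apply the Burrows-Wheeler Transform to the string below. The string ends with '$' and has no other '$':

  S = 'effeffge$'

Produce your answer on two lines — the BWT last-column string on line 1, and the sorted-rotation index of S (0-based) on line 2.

Answer: eg$ffeeff
2

Derivation:
All 9 rotations (rotation i = S[i:]+S[:i]):
  rot[0] = effeffge$
  rot[1] = ffeffge$e
  rot[2] = feffge$ef
  rot[3] = effge$eff
  rot[4] = ffge$effe
  rot[5] = fge$effef
  rot[6] = ge$effeff
  rot[7] = e$effeffg
  rot[8] = $effeffge
Sorted (with $ < everything):
  sorted[0] = $effeffge  (last char: 'e')
  sorted[1] = e$effeffg  (last char: 'g')
  sorted[2] = effeffge$  (last char: '$')
  sorted[3] = effge$eff  (last char: 'f')
  sorted[4] = feffge$ef  (last char: 'f')
  sorted[5] = ffeffge$e  (last char: 'e')
  sorted[6] = ffge$effe  (last char: 'e')
  sorted[7] = fge$effef  (last char: 'f')
  sorted[8] = ge$effeff  (last char: 'f')
Last column: eg$ffeeff
Original string S is at sorted index 2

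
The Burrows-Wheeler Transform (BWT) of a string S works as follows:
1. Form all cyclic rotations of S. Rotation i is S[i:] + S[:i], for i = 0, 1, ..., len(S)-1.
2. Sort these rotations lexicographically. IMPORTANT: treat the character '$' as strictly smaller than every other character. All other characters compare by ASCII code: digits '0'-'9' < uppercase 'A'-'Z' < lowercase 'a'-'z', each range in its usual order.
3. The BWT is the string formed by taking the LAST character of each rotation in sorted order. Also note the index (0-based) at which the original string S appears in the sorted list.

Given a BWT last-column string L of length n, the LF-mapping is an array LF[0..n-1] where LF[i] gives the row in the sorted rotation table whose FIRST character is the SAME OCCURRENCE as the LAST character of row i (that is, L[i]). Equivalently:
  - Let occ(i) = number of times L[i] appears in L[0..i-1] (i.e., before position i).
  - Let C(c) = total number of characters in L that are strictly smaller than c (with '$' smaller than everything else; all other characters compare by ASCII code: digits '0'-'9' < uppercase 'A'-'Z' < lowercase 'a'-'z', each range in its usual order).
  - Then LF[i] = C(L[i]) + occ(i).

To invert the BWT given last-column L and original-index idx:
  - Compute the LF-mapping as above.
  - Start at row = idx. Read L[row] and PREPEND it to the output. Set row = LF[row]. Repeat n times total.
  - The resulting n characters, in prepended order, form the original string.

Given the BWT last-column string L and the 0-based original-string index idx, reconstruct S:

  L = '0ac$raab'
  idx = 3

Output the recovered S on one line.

Answer: abraca0$

Derivation:
LF mapping: 1 2 6 0 7 3 4 5
Walk LF starting at row 3, prepending L[row]:
  step 1: row=3, L[3]='$', prepend. Next row=LF[3]=0
  step 2: row=0, L[0]='0', prepend. Next row=LF[0]=1
  step 3: row=1, L[1]='a', prepend. Next row=LF[1]=2
  step 4: row=2, L[2]='c', prepend. Next row=LF[2]=6
  step 5: row=6, L[6]='a', prepend. Next row=LF[6]=4
  step 6: row=4, L[4]='r', prepend. Next row=LF[4]=7
  step 7: row=7, L[7]='b', prepend. Next row=LF[7]=5
  step 8: row=5, L[5]='a', prepend. Next row=LF[5]=3
Reversed output: abraca0$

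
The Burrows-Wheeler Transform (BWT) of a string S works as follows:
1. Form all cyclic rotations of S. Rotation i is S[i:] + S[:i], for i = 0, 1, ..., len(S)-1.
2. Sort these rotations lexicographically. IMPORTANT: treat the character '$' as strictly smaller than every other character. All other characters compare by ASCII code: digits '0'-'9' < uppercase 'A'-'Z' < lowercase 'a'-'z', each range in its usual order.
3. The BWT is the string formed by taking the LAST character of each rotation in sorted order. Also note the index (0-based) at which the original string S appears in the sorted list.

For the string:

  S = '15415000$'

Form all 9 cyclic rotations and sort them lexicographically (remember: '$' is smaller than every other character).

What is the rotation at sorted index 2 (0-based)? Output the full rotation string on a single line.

Answer: 00$154150

Derivation:
All 9 rotations (rotation i = S[i:]+S[:i]):
  rot[0] = 15415000$
  rot[1] = 5415000$1
  rot[2] = 415000$15
  rot[3] = 15000$154
  rot[4] = 5000$1541
  rot[5] = 000$15415
  rot[6] = 00$154150
  rot[7] = 0$1541500
  rot[8] = $15415000
Sorted (with $ < everything):
  sorted[0] = $15415000
  sorted[1] = 0$1541500
  sorted[2] = 00$154150
  sorted[3] = 000$15415
  sorted[4] = 15000$154
  sorted[5] = 15415000$
  sorted[6] = 415000$15
  sorted[7] = 5000$1541
  sorted[8] = 5415000$1
sorted[2] = 00$154150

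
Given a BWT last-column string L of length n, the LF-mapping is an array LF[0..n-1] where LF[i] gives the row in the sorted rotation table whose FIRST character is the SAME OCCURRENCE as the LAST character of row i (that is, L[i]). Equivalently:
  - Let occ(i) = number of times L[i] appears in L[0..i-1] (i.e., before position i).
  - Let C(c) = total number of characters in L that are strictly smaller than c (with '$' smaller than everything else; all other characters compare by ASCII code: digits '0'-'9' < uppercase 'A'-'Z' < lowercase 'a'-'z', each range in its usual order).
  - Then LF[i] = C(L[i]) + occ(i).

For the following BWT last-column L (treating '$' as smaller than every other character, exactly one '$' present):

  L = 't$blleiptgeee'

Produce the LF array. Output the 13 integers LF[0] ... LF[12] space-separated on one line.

Answer: 11 0 1 8 9 2 7 10 12 6 3 4 5

Derivation:
Char counts: '$':1, 'b':1, 'e':4, 'g':1, 'i':1, 'l':2, 'p':1, 't':2
C (first-col start): C('$')=0, C('b')=1, C('e')=2, C('g')=6, C('i')=7, C('l')=8, C('p')=10, C('t')=11
L[0]='t': occ=0, LF[0]=C('t')+0=11+0=11
L[1]='$': occ=0, LF[1]=C('$')+0=0+0=0
L[2]='b': occ=0, LF[2]=C('b')+0=1+0=1
L[3]='l': occ=0, LF[3]=C('l')+0=8+0=8
L[4]='l': occ=1, LF[4]=C('l')+1=8+1=9
L[5]='e': occ=0, LF[5]=C('e')+0=2+0=2
L[6]='i': occ=0, LF[6]=C('i')+0=7+0=7
L[7]='p': occ=0, LF[7]=C('p')+0=10+0=10
L[8]='t': occ=1, LF[8]=C('t')+1=11+1=12
L[9]='g': occ=0, LF[9]=C('g')+0=6+0=6
L[10]='e': occ=1, LF[10]=C('e')+1=2+1=3
L[11]='e': occ=2, LF[11]=C('e')+2=2+2=4
L[12]='e': occ=3, LF[12]=C('e')+3=2+3=5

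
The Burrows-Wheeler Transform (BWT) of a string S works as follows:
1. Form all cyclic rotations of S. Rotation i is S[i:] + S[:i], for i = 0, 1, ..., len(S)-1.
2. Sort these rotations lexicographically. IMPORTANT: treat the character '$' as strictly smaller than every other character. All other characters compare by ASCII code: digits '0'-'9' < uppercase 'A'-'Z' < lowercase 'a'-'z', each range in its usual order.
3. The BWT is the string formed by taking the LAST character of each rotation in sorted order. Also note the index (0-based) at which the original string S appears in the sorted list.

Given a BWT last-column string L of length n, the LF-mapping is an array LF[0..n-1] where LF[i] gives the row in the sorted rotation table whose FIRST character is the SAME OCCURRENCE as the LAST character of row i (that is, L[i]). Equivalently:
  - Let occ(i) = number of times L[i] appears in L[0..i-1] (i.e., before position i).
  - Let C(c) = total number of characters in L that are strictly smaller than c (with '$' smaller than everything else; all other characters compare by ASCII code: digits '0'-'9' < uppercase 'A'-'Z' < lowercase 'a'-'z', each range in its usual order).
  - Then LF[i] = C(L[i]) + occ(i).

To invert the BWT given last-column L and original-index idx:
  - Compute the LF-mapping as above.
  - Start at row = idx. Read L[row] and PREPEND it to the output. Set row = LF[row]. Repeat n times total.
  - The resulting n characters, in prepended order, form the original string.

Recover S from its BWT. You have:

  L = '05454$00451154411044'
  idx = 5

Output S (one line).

LF mapping: 1 16 9 17 10 0 2 3 11 18 5 6 19 12 13 7 8 4 14 15
Walk LF starting at row 5, prepending L[row]:
  step 1: row=5, L[5]='$', prepend. Next row=LF[5]=0
  step 2: row=0, L[0]='0', prepend. Next row=LF[0]=1
  step 3: row=1, L[1]='5', prepend. Next row=LF[1]=16
  step 4: row=16, L[16]='1', prepend. Next row=LF[16]=8
  step 5: row=8, L[8]='4', prepend. Next row=LF[8]=11
  step 6: row=11, L[11]='1', prepend. Next row=LF[11]=6
  step 7: row=6, L[6]='0', prepend. Next row=LF[6]=2
  step 8: row=2, L[2]='4', prepend. Next row=LF[2]=9
  step 9: row=9, L[9]='5', prepend. Next row=LF[9]=18
  step 10: row=18, L[18]='4', prepend. Next row=LF[18]=14
  step 11: row=14, L[14]='4', prepend. Next row=LF[14]=13
  step 12: row=13, L[13]='4', prepend. Next row=LF[13]=12
  step 13: row=12, L[12]='5', prepend. Next row=LF[12]=19
  step 14: row=19, L[19]='4', prepend. Next row=LF[19]=15
  step 15: row=15, L[15]='1', prepend. Next row=LF[15]=7
  step 16: row=7, L[7]='0', prepend. Next row=LF[7]=3
  step 17: row=3, L[3]='5', prepend. Next row=LF[3]=17
  step 18: row=17, L[17]='0', prepend. Next row=LF[17]=4
  step 19: row=4, L[4]='4', prepend. Next row=LF[4]=10
  step 20: row=10, L[10]='1', prepend. Next row=LF[10]=5
Reversed output: 1405014544454014150$

Answer: 1405014544454014150$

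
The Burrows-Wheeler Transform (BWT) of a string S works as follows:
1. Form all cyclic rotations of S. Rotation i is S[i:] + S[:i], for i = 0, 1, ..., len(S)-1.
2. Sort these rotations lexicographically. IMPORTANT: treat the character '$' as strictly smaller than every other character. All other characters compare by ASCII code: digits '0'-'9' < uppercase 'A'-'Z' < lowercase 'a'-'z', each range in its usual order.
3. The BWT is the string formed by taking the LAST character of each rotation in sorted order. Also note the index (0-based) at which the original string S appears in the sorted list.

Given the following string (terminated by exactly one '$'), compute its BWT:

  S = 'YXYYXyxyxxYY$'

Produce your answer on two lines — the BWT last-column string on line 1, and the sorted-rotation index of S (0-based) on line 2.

Answer: YYYY$YxXxyyxX
4

Derivation:
All 13 rotations (rotation i = S[i:]+S[:i]):
  rot[0] = YXYYXyxyxxYY$
  rot[1] = XYYXyxyxxYY$Y
  rot[2] = YYXyxyxxYY$YX
  rot[3] = YXyxyxxYY$YXY
  rot[4] = XyxyxxYY$YXYY
  rot[5] = yxyxxYY$YXYYX
  rot[6] = xyxxYY$YXYYXy
  rot[7] = yxxYY$YXYYXyx
  rot[8] = xxYY$YXYYXyxy
  rot[9] = xYY$YXYYXyxyx
  rot[10] = YY$YXYYXyxyxx
  rot[11] = Y$YXYYXyxyxxY
  rot[12] = $YXYYXyxyxxYY
Sorted (with $ < everything):
  sorted[0] = $YXYYXyxyxxYY  (last char: 'Y')
  sorted[1] = XYYXyxyxxYY$Y  (last char: 'Y')
  sorted[2] = XyxyxxYY$YXYY  (last char: 'Y')
  sorted[3] = Y$YXYYXyxyxxY  (last char: 'Y')
  sorted[4] = YXYYXyxyxxYY$  (last char: '$')
  sorted[5] = YXyxyxxYY$YXY  (last char: 'Y')
  sorted[6] = YY$YXYYXyxyxx  (last char: 'x')
  sorted[7] = YYXyxyxxYY$YX  (last char: 'X')
  sorted[8] = xYY$YXYYXyxyx  (last char: 'x')
  sorted[9] = xxYY$YXYYXyxy  (last char: 'y')
  sorted[10] = xyxxYY$YXYYXy  (last char: 'y')
  sorted[11] = yxxYY$YXYYXyx  (last char: 'x')
  sorted[12] = yxyxxYY$YXYYX  (last char: 'X')
Last column: YYYY$YxXxyyxX
Original string S is at sorted index 4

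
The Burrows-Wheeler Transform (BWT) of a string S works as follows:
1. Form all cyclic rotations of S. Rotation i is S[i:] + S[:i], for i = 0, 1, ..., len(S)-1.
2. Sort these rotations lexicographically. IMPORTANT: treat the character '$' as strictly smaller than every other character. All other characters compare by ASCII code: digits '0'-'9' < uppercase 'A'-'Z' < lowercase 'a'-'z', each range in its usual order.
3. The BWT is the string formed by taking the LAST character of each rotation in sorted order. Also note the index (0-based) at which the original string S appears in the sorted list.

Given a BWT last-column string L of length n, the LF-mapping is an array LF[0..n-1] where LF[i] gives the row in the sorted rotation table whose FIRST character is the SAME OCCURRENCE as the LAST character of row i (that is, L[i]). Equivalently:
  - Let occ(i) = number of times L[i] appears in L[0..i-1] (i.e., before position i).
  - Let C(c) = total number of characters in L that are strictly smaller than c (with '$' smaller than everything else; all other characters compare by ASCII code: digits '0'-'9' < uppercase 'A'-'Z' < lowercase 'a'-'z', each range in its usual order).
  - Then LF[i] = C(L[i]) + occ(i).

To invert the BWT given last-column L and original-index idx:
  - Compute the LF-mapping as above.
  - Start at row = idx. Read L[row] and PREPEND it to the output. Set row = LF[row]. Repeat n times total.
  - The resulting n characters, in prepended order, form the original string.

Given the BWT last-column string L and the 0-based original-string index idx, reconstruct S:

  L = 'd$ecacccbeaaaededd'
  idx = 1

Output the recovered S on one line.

LF mapping: 10 0 14 6 1 7 8 9 5 15 2 3 4 16 11 17 12 13
Walk LF starting at row 1, prepending L[row]:
  step 1: row=1, L[1]='$', prepend. Next row=LF[1]=0
  step 2: row=0, L[0]='d', prepend. Next row=LF[0]=10
  step 3: row=10, L[10]='a', prepend. Next row=LF[10]=2
  step 4: row=2, L[2]='e', prepend. Next row=LF[2]=14
  step 5: row=14, L[14]='d', prepend. Next row=LF[14]=11
  step 6: row=11, L[11]='a', prepend. Next row=LF[11]=3
  step 7: row=3, L[3]='c', prepend. Next row=LF[3]=6
  step 8: row=6, L[6]='c', prepend. Next row=LF[6]=8
  step 9: row=8, L[8]='b', prepend. Next row=LF[8]=5
  step 10: row=5, L[5]='c', prepend. Next row=LF[5]=7
  step 11: row=7, L[7]='c', prepend. Next row=LF[7]=9
  step 12: row=9, L[9]='e', prepend. Next row=LF[9]=15
  step 13: row=15, L[15]='e', prepend. Next row=LF[15]=17
  step 14: row=17, L[17]='d', prepend. Next row=LF[17]=13
  step 15: row=13, L[13]='e', prepend. Next row=LF[13]=16
  step 16: row=16, L[16]='d', prepend. Next row=LF[16]=12
  step 17: row=12, L[12]='a', prepend. Next row=LF[12]=4
  step 18: row=4, L[4]='a', prepend. Next row=LF[4]=1
Reversed output: aadedeeccbccadead$

Answer: aadedeeccbccadead$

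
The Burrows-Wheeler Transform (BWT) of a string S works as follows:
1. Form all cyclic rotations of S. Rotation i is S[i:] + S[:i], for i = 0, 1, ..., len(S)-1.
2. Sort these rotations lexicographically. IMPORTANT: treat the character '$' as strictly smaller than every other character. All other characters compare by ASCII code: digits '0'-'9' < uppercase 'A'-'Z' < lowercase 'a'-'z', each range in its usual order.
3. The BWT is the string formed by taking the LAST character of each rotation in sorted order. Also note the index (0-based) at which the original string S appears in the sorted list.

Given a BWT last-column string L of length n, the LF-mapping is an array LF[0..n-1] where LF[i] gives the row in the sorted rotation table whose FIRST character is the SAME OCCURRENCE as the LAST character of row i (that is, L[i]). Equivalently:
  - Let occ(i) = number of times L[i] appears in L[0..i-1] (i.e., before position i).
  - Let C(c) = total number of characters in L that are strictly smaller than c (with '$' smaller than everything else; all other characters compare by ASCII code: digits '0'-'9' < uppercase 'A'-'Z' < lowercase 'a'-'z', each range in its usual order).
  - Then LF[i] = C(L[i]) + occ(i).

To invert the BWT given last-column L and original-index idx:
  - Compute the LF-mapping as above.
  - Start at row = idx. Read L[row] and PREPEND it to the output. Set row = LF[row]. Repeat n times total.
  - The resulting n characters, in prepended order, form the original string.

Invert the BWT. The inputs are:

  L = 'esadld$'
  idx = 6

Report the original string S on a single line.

LF mapping: 4 6 1 2 5 3 0
Walk LF starting at row 6, prepending L[row]:
  step 1: row=6, L[6]='$', prepend. Next row=LF[6]=0
  step 2: row=0, L[0]='e', prepend. Next row=LF[0]=4
  step 3: row=4, L[4]='l', prepend. Next row=LF[4]=5
  step 4: row=5, L[5]='d', prepend. Next row=LF[5]=3
  step 5: row=3, L[3]='d', prepend. Next row=LF[3]=2
  step 6: row=2, L[2]='a', prepend. Next row=LF[2]=1
  step 7: row=1, L[1]='s', prepend. Next row=LF[1]=6
Reversed output: saddle$

Answer: saddle$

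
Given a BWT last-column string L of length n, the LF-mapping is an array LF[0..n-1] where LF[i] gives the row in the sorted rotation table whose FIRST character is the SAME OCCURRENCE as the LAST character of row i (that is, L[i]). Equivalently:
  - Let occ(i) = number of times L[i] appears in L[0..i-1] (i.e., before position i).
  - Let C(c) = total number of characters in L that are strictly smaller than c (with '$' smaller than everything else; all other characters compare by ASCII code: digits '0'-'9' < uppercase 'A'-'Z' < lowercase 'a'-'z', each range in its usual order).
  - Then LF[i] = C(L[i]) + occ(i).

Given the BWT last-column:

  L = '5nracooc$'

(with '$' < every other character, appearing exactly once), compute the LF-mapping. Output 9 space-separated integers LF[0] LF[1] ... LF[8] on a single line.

Answer: 1 5 8 2 3 6 7 4 0

Derivation:
Char counts: '$':1, '5':1, 'a':1, 'c':2, 'n':1, 'o':2, 'r':1
C (first-col start): C('$')=0, C('5')=1, C('a')=2, C('c')=3, C('n')=5, C('o')=6, C('r')=8
L[0]='5': occ=0, LF[0]=C('5')+0=1+0=1
L[1]='n': occ=0, LF[1]=C('n')+0=5+0=5
L[2]='r': occ=0, LF[2]=C('r')+0=8+0=8
L[3]='a': occ=0, LF[3]=C('a')+0=2+0=2
L[4]='c': occ=0, LF[4]=C('c')+0=3+0=3
L[5]='o': occ=0, LF[5]=C('o')+0=6+0=6
L[6]='o': occ=1, LF[6]=C('o')+1=6+1=7
L[7]='c': occ=1, LF[7]=C('c')+1=3+1=4
L[8]='$': occ=0, LF[8]=C('$')+0=0+0=0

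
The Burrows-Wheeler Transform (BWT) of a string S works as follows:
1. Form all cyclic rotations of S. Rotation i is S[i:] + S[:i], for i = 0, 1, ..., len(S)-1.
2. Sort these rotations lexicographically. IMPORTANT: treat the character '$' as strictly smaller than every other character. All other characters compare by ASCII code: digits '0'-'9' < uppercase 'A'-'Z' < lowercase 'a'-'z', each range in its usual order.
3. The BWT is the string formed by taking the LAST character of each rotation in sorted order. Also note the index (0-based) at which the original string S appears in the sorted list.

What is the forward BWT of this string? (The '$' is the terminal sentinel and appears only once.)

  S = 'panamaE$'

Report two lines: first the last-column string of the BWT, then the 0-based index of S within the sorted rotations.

Answer: Eamnpaa$
7

Derivation:
All 8 rotations (rotation i = S[i:]+S[:i]):
  rot[0] = panamaE$
  rot[1] = anamaE$p
  rot[2] = namaE$pa
  rot[3] = amaE$pan
  rot[4] = maE$pana
  rot[5] = aE$panam
  rot[6] = E$panama
  rot[7] = $panamaE
Sorted (with $ < everything):
  sorted[0] = $panamaE  (last char: 'E')
  sorted[1] = E$panama  (last char: 'a')
  sorted[2] = aE$panam  (last char: 'm')
  sorted[3] = amaE$pan  (last char: 'n')
  sorted[4] = anamaE$p  (last char: 'p')
  sorted[5] = maE$pana  (last char: 'a')
  sorted[6] = namaE$pa  (last char: 'a')
  sorted[7] = panamaE$  (last char: '$')
Last column: Eamnpaa$
Original string S is at sorted index 7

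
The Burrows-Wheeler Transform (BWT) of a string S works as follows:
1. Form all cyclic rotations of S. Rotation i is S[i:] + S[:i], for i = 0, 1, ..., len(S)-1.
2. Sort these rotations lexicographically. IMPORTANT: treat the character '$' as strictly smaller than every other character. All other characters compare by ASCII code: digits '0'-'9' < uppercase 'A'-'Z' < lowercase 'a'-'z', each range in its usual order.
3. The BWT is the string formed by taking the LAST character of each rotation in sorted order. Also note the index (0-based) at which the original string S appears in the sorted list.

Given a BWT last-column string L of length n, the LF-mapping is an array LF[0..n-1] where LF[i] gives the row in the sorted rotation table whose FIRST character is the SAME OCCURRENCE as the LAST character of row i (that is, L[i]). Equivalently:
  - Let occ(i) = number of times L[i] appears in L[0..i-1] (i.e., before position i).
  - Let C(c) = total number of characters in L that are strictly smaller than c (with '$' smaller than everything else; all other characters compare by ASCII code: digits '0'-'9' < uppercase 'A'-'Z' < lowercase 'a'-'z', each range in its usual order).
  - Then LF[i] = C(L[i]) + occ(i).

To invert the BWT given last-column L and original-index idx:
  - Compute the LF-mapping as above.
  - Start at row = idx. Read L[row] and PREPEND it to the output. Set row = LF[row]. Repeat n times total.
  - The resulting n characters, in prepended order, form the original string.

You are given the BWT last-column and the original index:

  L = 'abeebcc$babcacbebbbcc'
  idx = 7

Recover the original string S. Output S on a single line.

LF mapping: 1 4 18 19 5 12 13 0 6 2 7 14 3 15 8 20 9 10 11 16 17
Walk LF starting at row 7, prepending L[row]:
  step 1: row=7, L[7]='$', prepend. Next row=LF[7]=0
  step 2: row=0, L[0]='a', prepend. Next row=LF[0]=1
  step 3: row=1, L[1]='b', prepend. Next row=LF[1]=4
  step 4: row=4, L[4]='b', prepend. Next row=LF[4]=5
  step 5: row=5, L[5]='c', prepend. Next row=LF[5]=12
  step 6: row=12, L[12]='a', prepend. Next row=LF[12]=3
  step 7: row=3, L[3]='e', prepend. Next row=LF[3]=19
  step 8: row=19, L[19]='c', prepend. Next row=LF[19]=16
  step 9: row=16, L[16]='b', prepend. Next row=LF[16]=9
  step 10: row=9, L[9]='a', prepend. Next row=LF[9]=2
  step 11: row=2, L[2]='e', prepend. Next row=LF[2]=18
  step 12: row=18, L[18]='b', prepend. Next row=LF[18]=11
  step 13: row=11, L[11]='c', prepend. Next row=LF[11]=14
  step 14: row=14, L[14]='b', prepend. Next row=LF[14]=8
  step 15: row=8, L[8]='b', prepend. Next row=LF[8]=6
  step 16: row=6, L[6]='c', prepend. Next row=LF[6]=13
  step 17: row=13, L[13]='c', prepend. Next row=LF[13]=15
  step 18: row=15, L[15]='e', prepend. Next row=LF[15]=20
  step 19: row=20, L[20]='c', prepend. Next row=LF[20]=17
  step 20: row=17, L[17]='b', prepend. Next row=LF[17]=10
  step 21: row=10, L[10]='b', prepend. Next row=LF[10]=7
Reversed output: bbceccbbcbeabceacbba$

Answer: bbceccbbcbeabceacbba$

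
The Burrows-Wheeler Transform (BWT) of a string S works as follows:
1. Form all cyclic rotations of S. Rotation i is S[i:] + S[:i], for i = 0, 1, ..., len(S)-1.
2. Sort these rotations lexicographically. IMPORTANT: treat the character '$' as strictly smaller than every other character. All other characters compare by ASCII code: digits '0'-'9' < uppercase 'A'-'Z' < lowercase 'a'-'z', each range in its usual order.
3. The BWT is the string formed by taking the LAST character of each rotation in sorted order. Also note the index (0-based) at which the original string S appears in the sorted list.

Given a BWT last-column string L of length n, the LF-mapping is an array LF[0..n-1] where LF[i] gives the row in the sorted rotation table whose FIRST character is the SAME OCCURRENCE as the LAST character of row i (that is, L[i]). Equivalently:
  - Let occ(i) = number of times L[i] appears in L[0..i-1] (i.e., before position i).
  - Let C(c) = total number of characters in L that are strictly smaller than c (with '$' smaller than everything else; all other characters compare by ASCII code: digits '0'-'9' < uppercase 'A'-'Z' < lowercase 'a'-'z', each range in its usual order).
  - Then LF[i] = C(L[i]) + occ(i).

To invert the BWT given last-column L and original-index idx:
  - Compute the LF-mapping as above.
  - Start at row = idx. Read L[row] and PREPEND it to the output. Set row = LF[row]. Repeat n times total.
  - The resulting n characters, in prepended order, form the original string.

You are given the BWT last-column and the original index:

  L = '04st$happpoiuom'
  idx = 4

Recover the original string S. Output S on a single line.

Answer: hippopotamus40$

Derivation:
LF mapping: 1 2 12 13 0 4 3 9 10 11 7 5 14 8 6
Walk LF starting at row 4, prepending L[row]:
  step 1: row=4, L[4]='$', prepend. Next row=LF[4]=0
  step 2: row=0, L[0]='0', prepend. Next row=LF[0]=1
  step 3: row=1, L[1]='4', prepend. Next row=LF[1]=2
  step 4: row=2, L[2]='s', prepend. Next row=LF[2]=12
  step 5: row=12, L[12]='u', prepend. Next row=LF[12]=14
  step 6: row=14, L[14]='m', prepend. Next row=LF[14]=6
  step 7: row=6, L[6]='a', prepend. Next row=LF[6]=3
  step 8: row=3, L[3]='t', prepend. Next row=LF[3]=13
  step 9: row=13, L[13]='o', prepend. Next row=LF[13]=8
  step 10: row=8, L[8]='p', prepend. Next row=LF[8]=10
  step 11: row=10, L[10]='o', prepend. Next row=LF[10]=7
  step 12: row=7, L[7]='p', prepend. Next row=LF[7]=9
  step 13: row=9, L[9]='p', prepend. Next row=LF[9]=11
  step 14: row=11, L[11]='i', prepend. Next row=LF[11]=5
  step 15: row=5, L[5]='h', prepend. Next row=LF[5]=4
Reversed output: hippopotamus40$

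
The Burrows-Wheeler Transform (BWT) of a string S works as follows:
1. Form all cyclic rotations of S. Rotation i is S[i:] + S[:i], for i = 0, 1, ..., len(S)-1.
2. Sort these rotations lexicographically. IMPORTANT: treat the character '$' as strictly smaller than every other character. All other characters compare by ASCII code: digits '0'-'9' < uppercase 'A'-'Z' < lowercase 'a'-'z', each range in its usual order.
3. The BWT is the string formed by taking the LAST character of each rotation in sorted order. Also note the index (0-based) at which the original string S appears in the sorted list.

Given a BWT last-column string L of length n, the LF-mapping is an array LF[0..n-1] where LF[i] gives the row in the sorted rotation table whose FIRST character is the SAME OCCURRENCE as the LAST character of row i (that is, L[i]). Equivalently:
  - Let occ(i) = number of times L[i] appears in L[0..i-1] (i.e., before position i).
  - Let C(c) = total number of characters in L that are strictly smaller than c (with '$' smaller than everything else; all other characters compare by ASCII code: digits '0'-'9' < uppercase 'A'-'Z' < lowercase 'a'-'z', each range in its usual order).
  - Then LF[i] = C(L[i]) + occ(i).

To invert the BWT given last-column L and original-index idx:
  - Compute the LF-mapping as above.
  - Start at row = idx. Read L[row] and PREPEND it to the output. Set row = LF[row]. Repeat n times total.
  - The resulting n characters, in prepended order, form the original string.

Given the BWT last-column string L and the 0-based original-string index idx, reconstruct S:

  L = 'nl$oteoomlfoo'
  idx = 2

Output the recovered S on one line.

Answer: footloolemon$

Derivation:
LF mapping: 6 3 0 7 12 1 8 9 5 4 2 10 11
Walk LF starting at row 2, prepending L[row]:
  step 1: row=2, L[2]='$', prepend. Next row=LF[2]=0
  step 2: row=0, L[0]='n', prepend. Next row=LF[0]=6
  step 3: row=6, L[6]='o', prepend. Next row=LF[6]=8
  step 4: row=8, L[8]='m', prepend. Next row=LF[8]=5
  step 5: row=5, L[5]='e', prepend. Next row=LF[5]=1
  step 6: row=1, L[1]='l', prepend. Next row=LF[1]=3
  step 7: row=3, L[3]='o', prepend. Next row=LF[3]=7
  step 8: row=7, L[7]='o', prepend. Next row=LF[7]=9
  step 9: row=9, L[9]='l', prepend. Next row=LF[9]=4
  step 10: row=4, L[4]='t', prepend. Next row=LF[4]=12
  step 11: row=12, L[12]='o', prepend. Next row=LF[12]=11
  step 12: row=11, L[11]='o', prepend. Next row=LF[11]=10
  step 13: row=10, L[10]='f', prepend. Next row=LF[10]=2
Reversed output: footloolemon$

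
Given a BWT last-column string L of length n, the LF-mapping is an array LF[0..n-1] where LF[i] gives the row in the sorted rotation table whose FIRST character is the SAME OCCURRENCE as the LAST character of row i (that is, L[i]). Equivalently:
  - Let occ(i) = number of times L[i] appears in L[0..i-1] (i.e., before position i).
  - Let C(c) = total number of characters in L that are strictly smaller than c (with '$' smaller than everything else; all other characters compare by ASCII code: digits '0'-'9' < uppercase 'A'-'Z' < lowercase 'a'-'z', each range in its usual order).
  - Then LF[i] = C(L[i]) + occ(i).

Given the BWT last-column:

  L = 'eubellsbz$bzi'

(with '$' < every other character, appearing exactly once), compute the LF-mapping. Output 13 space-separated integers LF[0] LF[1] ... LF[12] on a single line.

Answer: 4 10 1 5 7 8 9 2 11 0 3 12 6

Derivation:
Char counts: '$':1, 'b':3, 'e':2, 'i':1, 'l':2, 's':1, 'u':1, 'z':2
C (first-col start): C('$')=0, C('b')=1, C('e')=4, C('i')=6, C('l')=7, C('s')=9, C('u')=10, C('z')=11
L[0]='e': occ=0, LF[0]=C('e')+0=4+0=4
L[1]='u': occ=0, LF[1]=C('u')+0=10+0=10
L[2]='b': occ=0, LF[2]=C('b')+0=1+0=1
L[3]='e': occ=1, LF[3]=C('e')+1=4+1=5
L[4]='l': occ=0, LF[4]=C('l')+0=7+0=7
L[5]='l': occ=1, LF[5]=C('l')+1=7+1=8
L[6]='s': occ=0, LF[6]=C('s')+0=9+0=9
L[7]='b': occ=1, LF[7]=C('b')+1=1+1=2
L[8]='z': occ=0, LF[8]=C('z')+0=11+0=11
L[9]='$': occ=0, LF[9]=C('$')+0=0+0=0
L[10]='b': occ=2, LF[10]=C('b')+2=1+2=3
L[11]='z': occ=1, LF[11]=C('z')+1=11+1=12
L[12]='i': occ=0, LF[12]=C('i')+0=6+0=6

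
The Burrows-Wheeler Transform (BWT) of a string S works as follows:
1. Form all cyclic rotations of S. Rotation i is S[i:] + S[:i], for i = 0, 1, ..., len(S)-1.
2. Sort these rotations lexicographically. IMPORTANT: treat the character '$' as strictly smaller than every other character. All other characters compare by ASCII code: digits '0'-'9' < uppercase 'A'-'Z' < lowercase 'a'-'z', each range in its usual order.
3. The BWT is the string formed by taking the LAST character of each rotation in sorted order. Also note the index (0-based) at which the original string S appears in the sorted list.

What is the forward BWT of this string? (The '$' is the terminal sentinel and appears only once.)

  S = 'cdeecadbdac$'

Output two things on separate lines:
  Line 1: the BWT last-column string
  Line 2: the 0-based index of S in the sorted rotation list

Answer: cdcdae$baced
6

Derivation:
All 12 rotations (rotation i = S[i:]+S[:i]):
  rot[0] = cdeecadbdac$
  rot[1] = deecadbdac$c
  rot[2] = eecadbdac$cd
  rot[3] = ecadbdac$cde
  rot[4] = cadbdac$cdee
  rot[5] = adbdac$cdeec
  rot[6] = dbdac$cdeeca
  rot[7] = bdac$cdeecad
  rot[8] = dac$cdeecadb
  rot[9] = ac$cdeecadbd
  rot[10] = c$cdeecadbda
  rot[11] = $cdeecadbdac
Sorted (with $ < everything):
  sorted[0] = $cdeecadbdac  (last char: 'c')
  sorted[1] = ac$cdeecadbd  (last char: 'd')
  sorted[2] = adbdac$cdeec  (last char: 'c')
  sorted[3] = bdac$cdeecad  (last char: 'd')
  sorted[4] = c$cdeecadbda  (last char: 'a')
  sorted[5] = cadbdac$cdee  (last char: 'e')
  sorted[6] = cdeecadbdac$  (last char: '$')
  sorted[7] = dac$cdeecadb  (last char: 'b')
  sorted[8] = dbdac$cdeeca  (last char: 'a')
  sorted[9] = deecadbdac$c  (last char: 'c')
  sorted[10] = ecadbdac$cde  (last char: 'e')
  sorted[11] = eecadbdac$cd  (last char: 'd')
Last column: cdcdae$baced
Original string S is at sorted index 6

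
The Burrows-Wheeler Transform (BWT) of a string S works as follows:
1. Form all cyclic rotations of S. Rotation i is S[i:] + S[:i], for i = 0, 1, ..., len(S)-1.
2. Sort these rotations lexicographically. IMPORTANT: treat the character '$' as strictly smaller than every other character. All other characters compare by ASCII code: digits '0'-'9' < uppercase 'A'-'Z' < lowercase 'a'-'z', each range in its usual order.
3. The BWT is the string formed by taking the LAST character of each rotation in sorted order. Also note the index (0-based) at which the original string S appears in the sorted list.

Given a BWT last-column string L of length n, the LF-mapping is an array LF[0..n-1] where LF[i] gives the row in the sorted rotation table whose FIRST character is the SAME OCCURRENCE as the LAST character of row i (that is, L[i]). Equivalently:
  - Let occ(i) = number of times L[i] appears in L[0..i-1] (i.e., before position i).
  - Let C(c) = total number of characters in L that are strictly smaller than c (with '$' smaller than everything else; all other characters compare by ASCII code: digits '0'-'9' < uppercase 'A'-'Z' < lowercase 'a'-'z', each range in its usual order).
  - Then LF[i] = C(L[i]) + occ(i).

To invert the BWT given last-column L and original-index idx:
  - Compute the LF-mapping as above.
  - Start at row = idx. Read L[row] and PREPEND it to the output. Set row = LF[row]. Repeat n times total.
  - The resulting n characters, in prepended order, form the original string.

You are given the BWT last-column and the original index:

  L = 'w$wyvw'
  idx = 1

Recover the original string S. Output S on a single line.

LF mapping: 2 0 3 5 1 4
Walk LF starting at row 1, prepending L[row]:
  step 1: row=1, L[1]='$', prepend. Next row=LF[1]=0
  step 2: row=0, L[0]='w', prepend. Next row=LF[0]=2
  step 3: row=2, L[2]='w', prepend. Next row=LF[2]=3
  step 4: row=3, L[3]='y', prepend. Next row=LF[3]=5
  step 5: row=5, L[5]='w', prepend. Next row=LF[5]=4
  step 6: row=4, L[4]='v', prepend. Next row=LF[4]=1
Reversed output: vwyww$

Answer: vwyww$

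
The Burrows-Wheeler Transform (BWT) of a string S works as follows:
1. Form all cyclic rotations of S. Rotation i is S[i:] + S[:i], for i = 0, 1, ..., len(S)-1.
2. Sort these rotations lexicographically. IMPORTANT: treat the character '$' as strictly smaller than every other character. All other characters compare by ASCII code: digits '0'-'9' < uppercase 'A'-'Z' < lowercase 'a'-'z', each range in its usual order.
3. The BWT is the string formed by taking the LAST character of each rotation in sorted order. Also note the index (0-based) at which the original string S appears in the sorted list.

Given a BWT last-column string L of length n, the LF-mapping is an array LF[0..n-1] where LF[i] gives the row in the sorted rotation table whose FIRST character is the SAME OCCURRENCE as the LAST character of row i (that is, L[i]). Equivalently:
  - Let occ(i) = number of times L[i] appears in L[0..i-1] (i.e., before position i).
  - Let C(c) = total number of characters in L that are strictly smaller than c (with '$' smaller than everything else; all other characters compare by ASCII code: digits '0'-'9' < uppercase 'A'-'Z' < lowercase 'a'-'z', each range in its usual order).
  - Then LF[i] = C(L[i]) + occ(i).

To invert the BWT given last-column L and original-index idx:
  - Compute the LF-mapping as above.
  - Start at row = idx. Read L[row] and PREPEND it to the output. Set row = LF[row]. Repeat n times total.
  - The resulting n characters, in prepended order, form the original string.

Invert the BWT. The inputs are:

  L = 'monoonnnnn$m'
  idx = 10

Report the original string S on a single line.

LF mapping: 1 9 3 10 11 4 5 6 7 8 0 2
Walk LF starting at row 10, prepending L[row]:
  step 1: row=10, L[10]='$', prepend. Next row=LF[10]=0
  step 2: row=0, L[0]='m', prepend. Next row=LF[0]=1
  step 3: row=1, L[1]='o', prepend. Next row=LF[1]=9
  step 4: row=9, L[9]='n', prepend. Next row=LF[9]=8
  step 5: row=8, L[8]='n', prepend. Next row=LF[8]=7
  step 6: row=7, L[7]='n', prepend. Next row=LF[7]=6
  step 7: row=6, L[6]='n', prepend. Next row=LF[6]=5
  step 8: row=5, L[5]='n', prepend. Next row=LF[5]=4
  step 9: row=4, L[4]='o', prepend. Next row=LF[4]=11
  step 10: row=11, L[11]='m', prepend. Next row=LF[11]=2
  step 11: row=2, L[2]='n', prepend. Next row=LF[2]=3
  step 12: row=3, L[3]='o', prepend. Next row=LF[3]=10
Reversed output: onmonnnnnom$

Answer: onmonnnnnom$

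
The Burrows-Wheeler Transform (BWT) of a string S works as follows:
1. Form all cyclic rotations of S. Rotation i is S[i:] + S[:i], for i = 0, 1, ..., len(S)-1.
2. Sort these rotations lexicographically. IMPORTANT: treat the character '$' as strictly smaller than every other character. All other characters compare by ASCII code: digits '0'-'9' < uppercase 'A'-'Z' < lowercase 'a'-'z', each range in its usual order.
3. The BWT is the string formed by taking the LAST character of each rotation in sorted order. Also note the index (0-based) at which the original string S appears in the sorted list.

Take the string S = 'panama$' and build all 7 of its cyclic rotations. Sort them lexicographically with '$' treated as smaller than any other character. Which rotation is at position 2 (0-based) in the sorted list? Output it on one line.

Answer: ama$pan

Derivation:
All 7 rotations (rotation i = S[i:]+S[:i]):
  rot[0] = panama$
  rot[1] = anama$p
  rot[2] = nama$pa
  rot[3] = ama$pan
  rot[4] = ma$pana
  rot[5] = a$panam
  rot[6] = $panama
Sorted (with $ < everything):
  sorted[0] = $panama
  sorted[1] = a$panam
  sorted[2] = ama$pan
  sorted[3] = anama$p
  sorted[4] = ma$pana
  sorted[5] = nama$pa
  sorted[6] = panama$
sorted[2] = ama$pan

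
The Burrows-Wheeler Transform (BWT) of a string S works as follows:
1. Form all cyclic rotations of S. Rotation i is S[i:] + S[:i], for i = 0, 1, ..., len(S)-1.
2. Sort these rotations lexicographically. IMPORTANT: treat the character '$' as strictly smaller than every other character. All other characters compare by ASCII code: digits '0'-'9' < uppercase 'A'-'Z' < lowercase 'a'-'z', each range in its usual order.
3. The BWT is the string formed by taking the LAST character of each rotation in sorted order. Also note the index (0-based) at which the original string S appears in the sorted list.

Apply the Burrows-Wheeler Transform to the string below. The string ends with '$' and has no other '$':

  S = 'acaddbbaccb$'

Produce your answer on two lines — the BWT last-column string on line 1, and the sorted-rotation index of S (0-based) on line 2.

Answer: b$bccbdacada
1

Derivation:
All 12 rotations (rotation i = S[i:]+S[:i]):
  rot[0] = acaddbbaccb$
  rot[1] = caddbbaccb$a
  rot[2] = addbbaccb$ac
  rot[3] = ddbbaccb$aca
  rot[4] = dbbaccb$acad
  rot[5] = bbaccb$acadd
  rot[6] = baccb$acaddb
  rot[7] = accb$acaddbb
  rot[8] = ccb$acaddbba
  rot[9] = cb$acaddbbac
  rot[10] = b$acaddbbacc
  rot[11] = $acaddbbaccb
Sorted (with $ < everything):
  sorted[0] = $acaddbbaccb  (last char: 'b')
  sorted[1] = acaddbbaccb$  (last char: '$')
  sorted[2] = accb$acaddbb  (last char: 'b')
  sorted[3] = addbbaccb$ac  (last char: 'c')
  sorted[4] = b$acaddbbacc  (last char: 'c')
  sorted[5] = baccb$acaddb  (last char: 'b')
  sorted[6] = bbaccb$acadd  (last char: 'd')
  sorted[7] = caddbbaccb$a  (last char: 'a')
  sorted[8] = cb$acaddbbac  (last char: 'c')
  sorted[9] = ccb$acaddbba  (last char: 'a')
  sorted[10] = dbbaccb$acad  (last char: 'd')
  sorted[11] = ddbbaccb$aca  (last char: 'a')
Last column: b$bccbdacada
Original string S is at sorted index 1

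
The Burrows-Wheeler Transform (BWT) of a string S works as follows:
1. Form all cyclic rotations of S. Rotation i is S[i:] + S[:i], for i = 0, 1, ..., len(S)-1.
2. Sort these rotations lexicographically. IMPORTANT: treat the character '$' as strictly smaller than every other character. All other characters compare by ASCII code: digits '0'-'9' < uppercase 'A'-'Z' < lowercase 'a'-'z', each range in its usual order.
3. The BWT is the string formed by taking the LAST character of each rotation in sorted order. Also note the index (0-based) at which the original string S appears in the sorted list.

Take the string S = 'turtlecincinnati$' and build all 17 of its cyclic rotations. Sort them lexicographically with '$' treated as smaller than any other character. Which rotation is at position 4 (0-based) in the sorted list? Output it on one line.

All 17 rotations (rotation i = S[i:]+S[:i]):
  rot[0] = turtlecincinnati$
  rot[1] = urtlecincinnati$t
  rot[2] = rtlecincinnati$tu
  rot[3] = tlecincinnati$tur
  rot[4] = lecincinnati$turt
  rot[5] = ecincinnati$turtl
  rot[6] = cincinnati$turtle
  rot[7] = incinnati$turtlec
  rot[8] = ncinnati$turtleci
  rot[9] = cinnati$turtlecin
  rot[10] = innati$turtlecinc
  rot[11] = nnati$turtlecinci
  rot[12] = nati$turtlecincin
  rot[13] = ati$turtlecincinn
  rot[14] = ti$turtlecincinna
  rot[15] = i$turtlecincinnat
  rot[16] = $turtlecincinnati
Sorted (with $ < everything):
  sorted[0] = $turtlecincinnati
  sorted[1] = ati$turtlecincinn
  sorted[2] = cincinnati$turtle
  sorted[3] = cinnati$turtlecin
  sorted[4] = ecincinnati$turtl
  sorted[5] = i$turtlecincinnat
  sorted[6] = incinnati$turtlec
  sorted[7] = innati$turtlecinc
  sorted[8] = lecincinnati$turt
  sorted[9] = nati$turtlecincin
  sorted[10] = ncinnati$turtleci
  sorted[11] = nnati$turtlecinci
  sorted[12] = rtlecincinnati$tu
  sorted[13] = ti$turtlecincinna
  sorted[14] = tlecincinnati$tur
  sorted[15] = turtlecincinnati$
  sorted[16] = urtlecincinnati$t
sorted[4] = ecincinnati$turtl

Answer: ecincinnati$turtl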